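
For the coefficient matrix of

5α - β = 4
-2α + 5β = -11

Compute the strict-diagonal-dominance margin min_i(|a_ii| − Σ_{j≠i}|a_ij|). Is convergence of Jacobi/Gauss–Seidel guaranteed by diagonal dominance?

3

row 1: |5| − (1) = 4
row 2: |5| − (2) = 3
minimum over rows = 3 → strictly diagonally dominant (convergence guaranteed)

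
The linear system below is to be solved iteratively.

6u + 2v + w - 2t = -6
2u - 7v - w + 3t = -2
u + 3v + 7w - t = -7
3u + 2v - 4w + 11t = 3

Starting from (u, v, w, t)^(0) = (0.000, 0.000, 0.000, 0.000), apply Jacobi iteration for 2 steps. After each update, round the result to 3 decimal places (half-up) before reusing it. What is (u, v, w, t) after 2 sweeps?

Iteration 1:
  u = (-6 - (2)·0.000 - (1)·0.000 - (-2)·0.000) / (6) = -1.000
  v = (-2 - (2)·0.000 - (-1)·0.000 - (3)·0.000) / (-7) = 0.286
  w = (-7 - (1)·0.000 - (3)·0.000 - (-1)·0.000) / (7) = -1.000
  t = (3 - (3)·0.000 - (2)·0.000 - (-4)·0.000) / (11) = 0.273
Iteration 2:
  u = (-6 - (2)·0.286 - (1)·-1.000 - (-2)·0.273) / (6) = -0.838
  v = (-2 - (2)·-1.000 - (-1)·-1.000 - (3)·0.273) / (-7) = 0.260
  w = (-7 - (1)·-1.000 - (3)·0.286 - (-1)·0.273) / (7) = -0.941
  t = (3 - (3)·-1.000 - (2)·0.286 - (-4)·-1.000) / (11) = 0.130

(-0.838, 0.260, -0.941, 0.130)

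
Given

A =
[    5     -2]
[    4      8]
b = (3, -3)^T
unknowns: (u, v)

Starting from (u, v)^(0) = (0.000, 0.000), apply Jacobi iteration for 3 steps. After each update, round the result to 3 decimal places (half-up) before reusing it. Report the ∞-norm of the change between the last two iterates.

0.120

Iteration 1:
  u = (3 - (-2)·0.000) / (5) = 0.600
  v = (-3 - (4)·0.000) / (8) = -0.375
Iteration 2:
  u = (3 - (-2)·-0.375) / (5) = 0.450
  v = (-3 - (4)·0.600) / (8) = -0.675
Iteration 3:
  u = (3 - (-2)·-0.675) / (5) = 0.330
  v = (-3 - (4)·0.450) / (8) = -0.600
Change: (-0.120, 0.075) → max |·| = 0.120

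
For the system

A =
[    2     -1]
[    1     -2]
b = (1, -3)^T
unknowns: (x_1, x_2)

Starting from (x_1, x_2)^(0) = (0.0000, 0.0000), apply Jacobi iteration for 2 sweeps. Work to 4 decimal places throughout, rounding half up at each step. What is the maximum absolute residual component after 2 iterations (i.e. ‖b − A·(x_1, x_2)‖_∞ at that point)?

Iteration 1:
  x_1 = (1 - (-1)·0.0000) / (2) = 0.5000
  x_2 = (-3 - (1)·0.0000) / (-2) = 1.5000
Iteration 2:
  x_1 = (1 - (-1)·1.5000) / (2) = 1.2500
  x_2 = (-3 - (1)·0.5000) / (-2) = 1.7500
Residual b − A·x = (0.2500, -0.7500); ∞-norm = 0.7500

0.7500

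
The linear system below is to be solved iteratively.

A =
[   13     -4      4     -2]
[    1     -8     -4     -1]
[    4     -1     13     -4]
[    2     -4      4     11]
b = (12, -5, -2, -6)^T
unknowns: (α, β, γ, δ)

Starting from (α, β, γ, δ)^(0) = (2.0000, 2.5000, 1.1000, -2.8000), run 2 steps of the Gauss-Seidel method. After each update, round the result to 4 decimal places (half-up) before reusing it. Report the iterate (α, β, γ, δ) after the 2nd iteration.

(1.4672, 1.4447, -0.5124, -0.1005)

Iteration 1:
  α = (12 - (-4)·2.5000 - (4)·1.1000 - (-2)·-2.8000) / (13) = 0.9231
  β = (-5 - (1)·0.9231 - (-4)·1.1000 - (-1)·-2.8000) / (-8) = 0.5404
  γ = (-2 - (4)·0.9231 - (-1)·0.5404 - (-4)·-2.8000) / (13) = -1.2578
  δ = (-6 - (2)·0.9231 - (-4)·0.5404 - (4)·-1.2578) / (11) = -0.0594
Iteration 2:
  α = (12 - (-4)·0.5404 - (4)·-1.2578 - (-2)·-0.0594) / (13) = 1.4672
  β = (-5 - (1)·1.4672 - (-4)·-1.2578 - (-1)·-0.0594) / (-8) = 1.4447
  γ = (-2 - (4)·1.4672 - (-1)·1.4447 - (-4)·-0.0594) / (13) = -0.5124
  δ = (-6 - (2)·1.4672 - (-4)·1.4447 - (4)·-0.5124) / (11) = -0.1005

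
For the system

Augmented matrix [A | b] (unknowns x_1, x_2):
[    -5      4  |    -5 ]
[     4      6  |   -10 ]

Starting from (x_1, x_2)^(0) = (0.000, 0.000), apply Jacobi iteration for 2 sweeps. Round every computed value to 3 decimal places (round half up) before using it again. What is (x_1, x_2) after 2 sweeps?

Iteration 1:
  x_1 = (-5 - (4)·0.000) / (-5) = 1.000
  x_2 = (-10 - (4)·0.000) / (6) = -1.667
Iteration 2:
  x_1 = (-5 - (4)·-1.667) / (-5) = -0.334
  x_2 = (-10 - (4)·1.000) / (6) = -2.333

(-0.334, -2.333)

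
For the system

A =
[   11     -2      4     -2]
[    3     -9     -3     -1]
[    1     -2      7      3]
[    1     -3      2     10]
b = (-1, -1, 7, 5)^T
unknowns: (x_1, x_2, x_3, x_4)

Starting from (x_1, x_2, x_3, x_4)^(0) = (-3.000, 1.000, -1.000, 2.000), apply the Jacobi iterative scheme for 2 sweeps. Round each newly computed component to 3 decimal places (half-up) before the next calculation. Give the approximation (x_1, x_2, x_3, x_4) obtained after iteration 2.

Iteration 1:
  x_1 = (-1 - (-2)·1.000 - (4)·-1.000 - (-2)·2.000) / (11) = 0.818
  x_2 = (-1 - (3)·-3.000 - (-3)·-1.000 - (-1)·2.000) / (-9) = -0.778
  x_3 = (7 - (1)·-3.000 - (-2)·1.000 - (3)·2.000) / (7) = 0.857
  x_4 = (5 - (1)·-3.000 - (-3)·1.000 - (2)·-1.000) / (10) = 1.300
Iteration 2:
  x_1 = (-1 - (-2)·-0.778 - (4)·0.857 - (-2)·1.300) / (11) = -0.308
  x_2 = (-1 - (3)·0.818 - (-3)·0.857 - (-1)·1.300) / (-9) = -0.046
  x_3 = (7 - (1)·0.818 - (-2)·-0.778 - (3)·1.300) / (7) = 0.104
  x_4 = (5 - (1)·0.818 - (-3)·-0.778 - (2)·0.857) / (10) = 0.013

(-0.308, -0.046, 0.104, 0.013)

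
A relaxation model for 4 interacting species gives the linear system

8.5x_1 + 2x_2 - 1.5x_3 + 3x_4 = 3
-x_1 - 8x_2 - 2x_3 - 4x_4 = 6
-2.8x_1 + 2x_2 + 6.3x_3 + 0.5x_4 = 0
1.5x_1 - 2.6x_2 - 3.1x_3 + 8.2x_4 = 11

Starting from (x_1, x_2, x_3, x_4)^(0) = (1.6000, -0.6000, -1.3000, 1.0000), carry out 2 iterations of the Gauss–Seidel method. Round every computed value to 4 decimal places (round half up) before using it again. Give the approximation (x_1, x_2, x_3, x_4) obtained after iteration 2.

(0.1985, -1.3841, 0.4377, 1.0318)

Iteration 1:
  x_1 = (3 - (2)·-0.6000 - (-1.5)·-1.3000 - (3)·1.0000) / (8.5) = -0.0882
  x_2 = (6 - (-1)·-0.0882 - (-2)·-1.3000 - (-4)·1.0000) / (-8) = -0.9140
  x_3 = (0 - (-2.8)·-0.0882 - (2)·-0.9140 - (0.5)·1.0000) / (6.3) = 0.1716
  x_4 = (11 - (1.5)·-0.0882 - (-2.6)·-0.9140 - (-3.1)·0.1716) / (8.2) = 1.1327
Iteration 2:
  x_1 = (3 - (2)·-0.9140 - (-1.5)·0.1716 - (3)·1.1327) / (8.5) = 0.1985
  x_2 = (6 - (-1)·0.1985 - (-2)·0.1716 - (-4)·1.1327) / (-8) = -1.3841
  x_3 = (0 - (-2.8)·0.1985 - (2)·-1.3841 - (0.5)·1.1327) / (6.3) = 0.4377
  x_4 = (11 - (1.5)·0.1985 - (-2.6)·-1.3841 - (-3.1)·0.4377) / (8.2) = 1.0318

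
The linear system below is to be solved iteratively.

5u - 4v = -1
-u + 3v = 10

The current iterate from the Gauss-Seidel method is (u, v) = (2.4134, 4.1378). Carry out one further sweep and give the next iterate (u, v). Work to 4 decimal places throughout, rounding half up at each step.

(3.1102, 4.3701)

One sweep:
  u = (-1 - (-4)·4.1378) / (5) = 3.1102
  v = (10 - (-1)·3.1102) / (3) = 4.3701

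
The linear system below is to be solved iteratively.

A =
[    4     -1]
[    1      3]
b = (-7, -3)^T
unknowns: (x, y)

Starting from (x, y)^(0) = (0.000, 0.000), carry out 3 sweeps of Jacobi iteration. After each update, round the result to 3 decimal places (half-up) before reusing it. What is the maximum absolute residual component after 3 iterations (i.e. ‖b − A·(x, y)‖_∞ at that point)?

0.147

Iteration 1:
  x = (-7 - (-1)·0.000) / (4) = -1.750
  y = (-3 - (1)·0.000) / (3) = -1.000
Iteration 2:
  x = (-7 - (-1)·-1.000) / (4) = -2.000
  y = (-3 - (1)·-1.750) / (3) = -0.417
Iteration 3:
  x = (-7 - (-1)·-0.417) / (4) = -1.854
  y = (-3 - (1)·-2.000) / (3) = -0.333
Residual b − A·x = (0.083, -0.147); ∞-norm = 0.147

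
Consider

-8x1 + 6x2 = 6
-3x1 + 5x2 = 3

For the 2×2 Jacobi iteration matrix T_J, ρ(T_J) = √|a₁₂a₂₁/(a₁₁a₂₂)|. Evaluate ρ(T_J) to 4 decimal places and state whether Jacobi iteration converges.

0.6708

a₁₂a₂₁/(a₁₁a₂₂) = (6)·(-3) / ((-8)·(5)) = 0.450000
ρ = √|0.450000| = √0.450000 = 0.6708
ρ < 1, so Jacobi converges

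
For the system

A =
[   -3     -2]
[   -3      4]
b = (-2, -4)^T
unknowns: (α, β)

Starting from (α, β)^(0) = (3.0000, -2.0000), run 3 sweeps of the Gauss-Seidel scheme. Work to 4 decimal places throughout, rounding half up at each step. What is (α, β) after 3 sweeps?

Iteration 1:
  α = (-2 - (-2)·-2.0000) / (-3) = 2.0000
  β = (-4 - (-3)·2.0000) / (4) = 0.5000
Iteration 2:
  α = (-2 - (-2)·0.5000) / (-3) = 0.3333
  β = (-4 - (-3)·0.3333) / (4) = -0.7500
Iteration 3:
  α = (-2 - (-2)·-0.7500) / (-3) = 1.1667
  β = (-4 - (-3)·1.1667) / (4) = -0.1250

(1.1667, -0.1250)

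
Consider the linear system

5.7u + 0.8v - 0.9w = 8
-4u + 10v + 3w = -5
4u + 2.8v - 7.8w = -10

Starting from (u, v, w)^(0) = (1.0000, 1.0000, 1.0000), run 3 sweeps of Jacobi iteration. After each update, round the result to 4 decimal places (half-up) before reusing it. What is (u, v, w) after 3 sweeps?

(1.7794, -0.3403, 1.9976)

Iteration 1:
  u = (8 - (0.8)·1.0000 - (-0.9)·1.0000) / (5.7) = 1.4211
  v = (-5 - (-4)·1.0000 - (3)·1.0000) / (10) = -0.4000
  w = (-10 - (4)·1.0000 - (2.8)·1.0000) / (-7.8) = 2.1538
Iteration 2:
  u = (8 - (0.8)·-0.4000 - (-0.9)·2.1538) / (5.7) = 1.7997
  v = (-5 - (-4)·1.4211 - (3)·2.1538) / (10) = -0.5777
  w = (-10 - (4)·1.4211 - (2.8)·-0.4000) / (-7.8) = 1.8672
Iteration 3:
  u = (8 - (0.8)·-0.5777 - (-0.9)·1.8672) / (5.7) = 1.7794
  v = (-5 - (-4)·1.7997 - (3)·1.8672) / (10) = -0.3403
  w = (-10 - (4)·1.7997 - (2.8)·-0.5777) / (-7.8) = 1.9976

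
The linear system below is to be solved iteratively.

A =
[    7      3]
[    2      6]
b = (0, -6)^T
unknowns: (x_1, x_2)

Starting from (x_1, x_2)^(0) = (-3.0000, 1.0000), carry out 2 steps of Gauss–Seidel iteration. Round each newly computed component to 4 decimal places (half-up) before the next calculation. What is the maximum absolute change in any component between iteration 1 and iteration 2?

0.7959

Iteration 1:
  x_1 = (0 - (3)·1.0000) / (7) = -0.4286
  x_2 = (-6 - (2)·-0.4286) / (6) = -0.8571
Iteration 2:
  x_1 = (0 - (3)·-0.8571) / (7) = 0.3673
  x_2 = (-6 - (2)·0.3673) / (6) = -1.1224
Change: (0.7959, -0.2653) → max |·| = 0.7959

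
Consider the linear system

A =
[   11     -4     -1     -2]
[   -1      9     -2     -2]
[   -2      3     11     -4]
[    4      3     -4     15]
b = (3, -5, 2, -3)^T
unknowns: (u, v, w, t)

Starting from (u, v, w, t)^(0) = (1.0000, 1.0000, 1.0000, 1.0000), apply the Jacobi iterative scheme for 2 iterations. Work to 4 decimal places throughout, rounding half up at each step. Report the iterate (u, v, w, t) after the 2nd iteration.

(0.2413, -0.4424, 0.2017, -0.3212)

Iteration 1:
  u = (3 - (-4)·1.0000 - (-1)·1.0000 - (-2)·1.0000) / (11) = 0.9091
  v = (-5 - (-1)·1.0000 - (-2)·1.0000 - (-2)·1.0000) / (9) = 0.0000
  w = (2 - (-2)·1.0000 - (3)·1.0000 - (-4)·1.0000) / (11) = 0.4545
  t = (-3 - (4)·1.0000 - (3)·1.0000 - (-4)·1.0000) / (15) = -0.4000
Iteration 2:
  u = (3 - (-4)·0.0000 - (-1)·0.4545 - (-2)·-0.4000) / (11) = 0.2413
  v = (-5 - (-1)·0.9091 - (-2)·0.4545 - (-2)·-0.4000) / (9) = -0.4424
  w = (2 - (-2)·0.9091 - (3)·0.0000 - (-4)·-0.4000) / (11) = 0.2017
  t = (-3 - (4)·0.9091 - (3)·0.0000 - (-4)·0.4545) / (15) = -0.3212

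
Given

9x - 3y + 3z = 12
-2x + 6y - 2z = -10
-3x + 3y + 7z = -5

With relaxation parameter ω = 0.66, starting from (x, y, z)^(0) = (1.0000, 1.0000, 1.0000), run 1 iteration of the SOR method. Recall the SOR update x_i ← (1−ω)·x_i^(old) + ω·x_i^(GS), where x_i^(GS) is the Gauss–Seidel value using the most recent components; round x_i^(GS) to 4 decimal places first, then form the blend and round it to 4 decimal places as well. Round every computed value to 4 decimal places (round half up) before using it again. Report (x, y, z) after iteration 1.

(1.2200, -0.2716, 0.2905)

Iteration 1:
  x: GS value = (12 - (-3)·1.0000 - (3)·1.0000) / (9) = 1.3333;  x ← (1−ω)·1.0000 + ω·1.3333 = 1.2200
  y: GS value = (-10 - (-2)·1.2200 - (-2)·1.0000) / (6) = -0.9267;  y ← (1−ω)·1.0000 + ω·-0.9267 = -0.2716
  z: GS value = (-5 - (-3)·1.2200 - (3)·-0.2716) / (7) = -0.0750;  z ← (1−ω)·1.0000 + ω·-0.0750 = 0.2905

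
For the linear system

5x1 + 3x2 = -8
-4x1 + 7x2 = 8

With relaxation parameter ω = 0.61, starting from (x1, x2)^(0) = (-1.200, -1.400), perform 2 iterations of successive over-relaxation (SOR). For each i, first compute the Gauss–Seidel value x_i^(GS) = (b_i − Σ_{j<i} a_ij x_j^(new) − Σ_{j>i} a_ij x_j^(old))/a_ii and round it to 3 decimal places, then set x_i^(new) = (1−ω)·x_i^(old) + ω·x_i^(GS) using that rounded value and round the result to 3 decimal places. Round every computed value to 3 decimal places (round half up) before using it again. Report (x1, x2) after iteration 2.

(-1.276, 0.185)

Iteration 1:
  x1: GS value = (-8 - (3)·-1.400) / (5) = -0.760;  x1 ← (1−ω)·-1.200 + ω·-0.760 = -0.932
  x2: GS value = (8 - (-4)·-0.932) / (7) = 0.610;  x2 ← (1−ω)·-1.400 + ω·0.610 = -0.174
Iteration 2:
  x1: GS value = (-8 - (3)·-0.174) / (5) = -1.496;  x1 ← (1−ω)·-0.932 + ω·-1.496 = -1.276
  x2: GS value = (8 - (-4)·-1.276) / (7) = 0.414;  x2 ← (1−ω)·-0.174 + ω·0.414 = 0.185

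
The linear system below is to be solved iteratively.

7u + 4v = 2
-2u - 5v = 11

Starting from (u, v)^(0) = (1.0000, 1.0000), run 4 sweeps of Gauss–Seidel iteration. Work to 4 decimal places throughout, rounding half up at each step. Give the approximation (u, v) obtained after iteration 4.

(1.9727, -2.9891)

Iteration 1:
  u = (2 - (4)·1.0000) / (7) = -0.2857
  v = (11 - (-2)·-0.2857) / (-5) = -2.0857
Iteration 2:
  u = (2 - (4)·-2.0857) / (7) = 1.4775
  v = (11 - (-2)·1.4775) / (-5) = -2.7910
Iteration 3:
  u = (2 - (4)·-2.7910) / (7) = 1.8806
  v = (11 - (-2)·1.8806) / (-5) = -2.9522
Iteration 4:
  u = (2 - (4)·-2.9522) / (7) = 1.9727
  v = (11 - (-2)·1.9727) / (-5) = -2.9891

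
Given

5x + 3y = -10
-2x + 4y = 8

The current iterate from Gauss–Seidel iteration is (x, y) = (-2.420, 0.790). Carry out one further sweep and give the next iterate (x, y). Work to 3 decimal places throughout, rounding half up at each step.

(-2.474, 0.763)

One sweep:
  x = (-10 - (3)·0.790) / (5) = -2.474
  y = (8 - (-2)·-2.474) / (4) = 0.763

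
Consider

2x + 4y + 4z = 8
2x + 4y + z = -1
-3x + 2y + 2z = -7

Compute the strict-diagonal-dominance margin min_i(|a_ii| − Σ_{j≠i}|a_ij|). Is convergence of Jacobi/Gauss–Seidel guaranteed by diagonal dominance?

row 1: |2| − (4+4) = -6
row 2: |4| − (2+1) = 1
row 3: |2| − (3+2) = -3
minimum over rows = -6 → not strictly diagonally dominant

-6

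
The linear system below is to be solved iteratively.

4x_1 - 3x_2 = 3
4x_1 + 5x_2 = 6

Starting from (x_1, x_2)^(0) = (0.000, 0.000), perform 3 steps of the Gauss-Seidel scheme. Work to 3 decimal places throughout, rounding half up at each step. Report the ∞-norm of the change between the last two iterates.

0.270

Iteration 1:
  x_1 = (3 - (-3)·0.000) / (4) = 0.750
  x_2 = (6 - (4)·0.750) / (5) = 0.600
Iteration 2:
  x_1 = (3 - (-3)·0.600) / (4) = 1.200
  x_2 = (6 - (4)·1.200) / (5) = 0.240
Iteration 3:
  x_1 = (3 - (-3)·0.240) / (4) = 0.930
  x_2 = (6 - (4)·0.930) / (5) = 0.456
Change: (-0.270, 0.216) → max |·| = 0.270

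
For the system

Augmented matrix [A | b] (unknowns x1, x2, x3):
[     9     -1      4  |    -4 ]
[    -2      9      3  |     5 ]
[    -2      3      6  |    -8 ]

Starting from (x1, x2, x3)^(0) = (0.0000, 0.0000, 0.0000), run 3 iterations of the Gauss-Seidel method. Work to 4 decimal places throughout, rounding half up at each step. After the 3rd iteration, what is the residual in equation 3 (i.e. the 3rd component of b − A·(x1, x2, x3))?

Iteration 1:
  x1 = (-4 - (-1)·0.0000 - (4)·0.0000) / (9) = -0.4444
  x2 = (5 - (-2)·-0.4444 - (3)·0.0000) / (9) = 0.4568
  x3 = (-8 - (-2)·-0.4444 - (3)·0.4568) / (6) = -1.7099
Iteration 2:
  x1 = (-4 - (-1)·0.4568 - (4)·-1.7099) / (9) = 0.3663
  x2 = (5 - (-2)·0.3663 - (3)·-1.7099) / (9) = 1.2069
  x3 = (-8 - (-2)·0.3663 - (3)·1.2069) / (6) = -1.8147
Iteration 3:
  x1 = (-4 - (-1)·1.2069 - (4)·-1.8147) / (9) = 0.4962
  x2 = (5 - (-2)·0.4962 - (3)·-1.8147) / (9) = 1.2707
  x3 = (-8 - (-2)·0.4962 - (3)·1.2707) / (6) = -1.8033
Residual b − A·x = (0.0181, -0.0340, 0.0001)

0.0001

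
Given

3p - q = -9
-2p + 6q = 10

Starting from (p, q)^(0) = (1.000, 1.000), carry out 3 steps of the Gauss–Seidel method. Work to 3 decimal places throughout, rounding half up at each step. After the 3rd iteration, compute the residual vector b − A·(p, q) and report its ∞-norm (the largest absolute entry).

Iteration 1:
  p = (-9 - (-1)·1.000) / (3) = -2.667
  q = (10 - (-2)·-2.667) / (6) = 0.778
Iteration 2:
  p = (-9 - (-1)·0.778) / (3) = -2.741
  q = (10 - (-2)·-2.741) / (6) = 0.753
Iteration 3:
  p = (-9 - (-1)·0.753) / (3) = -2.749
  q = (10 - (-2)·-2.749) / (6) = 0.750
Residual b − A·x = (-0.003, 0.002); ∞-norm = 0.003

0.003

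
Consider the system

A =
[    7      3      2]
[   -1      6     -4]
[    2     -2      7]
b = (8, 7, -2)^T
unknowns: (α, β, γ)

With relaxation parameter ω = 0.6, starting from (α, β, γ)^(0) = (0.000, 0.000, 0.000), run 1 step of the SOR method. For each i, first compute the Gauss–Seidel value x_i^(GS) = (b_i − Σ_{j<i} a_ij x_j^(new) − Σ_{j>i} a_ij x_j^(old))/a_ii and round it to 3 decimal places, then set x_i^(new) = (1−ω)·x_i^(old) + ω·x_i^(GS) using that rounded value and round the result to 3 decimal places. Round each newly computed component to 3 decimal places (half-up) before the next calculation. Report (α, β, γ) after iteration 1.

(0.686, 0.769, -0.157)

Iteration 1:
  α: GS value = (8 - (3)·0.000 - (2)·0.000) / (7) = 1.143;  α ← (1−ω)·0.000 + ω·1.143 = 0.686
  β: GS value = (7 - (-1)·0.686 - (-4)·0.000) / (6) = 1.281;  β ← (1−ω)·0.000 + ω·1.281 = 0.769
  γ: GS value = (-2 - (2)·0.686 - (-2)·0.769) / (7) = -0.262;  γ ← (1−ω)·0.000 + ω·-0.262 = -0.157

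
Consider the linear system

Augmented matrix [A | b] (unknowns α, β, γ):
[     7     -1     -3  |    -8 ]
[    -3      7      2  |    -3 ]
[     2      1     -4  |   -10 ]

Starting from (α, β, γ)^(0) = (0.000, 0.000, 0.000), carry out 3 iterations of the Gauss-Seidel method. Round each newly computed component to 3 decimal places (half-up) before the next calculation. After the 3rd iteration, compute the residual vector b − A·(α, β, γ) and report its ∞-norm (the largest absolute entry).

Iteration 1:
  α = (-8 - (-1)·0.000 - (-3)·0.000) / (7) = -1.143
  β = (-3 - (-3)·-1.143 - (2)·0.000) / (7) = -0.918
  γ = (-10 - (2)·-1.143 - (1)·-0.918) / (-4) = 1.699
Iteration 2:
  α = (-8 - (-1)·-0.918 - (-3)·1.699) / (7) = -0.546
  β = (-3 - (-3)·-0.546 - (2)·1.699) / (7) = -1.148
  γ = (-10 - (2)·-0.546 - (1)·-1.148) / (-4) = 1.940
Iteration 3:
  α = (-8 - (-1)·-1.148 - (-3)·1.940) / (7) = -0.475
  β = (-3 - (-3)·-0.475 - (2)·1.940) / (7) = -1.186
  γ = (-10 - (2)·-0.475 - (1)·-1.186) / (-4) = 1.966
Residual b − A·x = (0.037, -0.055, 0.000); ∞-norm = 0.055

0.055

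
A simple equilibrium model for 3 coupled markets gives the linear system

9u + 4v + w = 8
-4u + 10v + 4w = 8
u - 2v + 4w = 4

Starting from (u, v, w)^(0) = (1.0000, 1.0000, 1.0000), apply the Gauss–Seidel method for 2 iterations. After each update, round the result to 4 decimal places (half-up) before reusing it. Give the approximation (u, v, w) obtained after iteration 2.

(0.5204, 0.5348, 1.1373)

Iteration 1:
  u = (8 - (4)·1.0000 - (1)·1.0000) / (9) = 0.3333
  v = (8 - (-4)·0.3333 - (4)·1.0000) / (10) = 0.5333
  w = (4 - (1)·0.3333 - (-2)·0.5333) / (4) = 1.1833
Iteration 2:
  u = (8 - (4)·0.5333 - (1)·1.1833) / (9) = 0.5204
  v = (8 - (-4)·0.5204 - (4)·1.1833) / (10) = 0.5348
  w = (4 - (1)·0.5204 - (-2)·0.5348) / (4) = 1.1373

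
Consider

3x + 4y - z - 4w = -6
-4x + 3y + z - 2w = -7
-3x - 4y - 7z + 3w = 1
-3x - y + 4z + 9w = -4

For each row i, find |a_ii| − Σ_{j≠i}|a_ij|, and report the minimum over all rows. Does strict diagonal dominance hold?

-6

row 1: |3| − (4+1+4) = -6
row 2: |3| − (4+1+2) = -4
row 3: |-7| − (3+4+3) = -3
row 4: |9| − (3+1+4) = 1
minimum over rows = -6 → not strictly diagonally dominant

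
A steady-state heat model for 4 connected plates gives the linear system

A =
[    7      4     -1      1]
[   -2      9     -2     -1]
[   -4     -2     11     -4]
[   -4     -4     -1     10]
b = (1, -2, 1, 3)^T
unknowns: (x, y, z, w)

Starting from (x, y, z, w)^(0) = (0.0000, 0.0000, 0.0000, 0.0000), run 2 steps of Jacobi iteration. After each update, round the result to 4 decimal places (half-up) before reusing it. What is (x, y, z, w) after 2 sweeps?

(0.2400, -0.1369, 0.2116, 0.2774)

Iteration 1:
  x = (1 - (4)·0.0000 - (-1)·0.0000 - (1)·0.0000) / (7) = 0.1429
  y = (-2 - (-2)·0.0000 - (-2)·0.0000 - (-1)·0.0000) / (9) = -0.2222
  z = (1 - (-4)·0.0000 - (-2)·0.0000 - (-4)·0.0000) / (11) = 0.0909
  w = (3 - (-4)·0.0000 - (-4)·0.0000 - (-1)·0.0000) / (10) = 0.3000
Iteration 2:
  x = (1 - (4)·-0.2222 - (-1)·0.0909 - (1)·0.3000) / (7) = 0.2400
  y = (-2 - (-2)·0.1429 - (-2)·0.0909 - (-1)·0.3000) / (9) = -0.1369
  z = (1 - (-4)·0.1429 - (-2)·-0.2222 - (-4)·0.3000) / (11) = 0.2116
  w = (3 - (-4)·0.1429 - (-4)·-0.2222 - (-1)·0.0909) / (10) = 0.2774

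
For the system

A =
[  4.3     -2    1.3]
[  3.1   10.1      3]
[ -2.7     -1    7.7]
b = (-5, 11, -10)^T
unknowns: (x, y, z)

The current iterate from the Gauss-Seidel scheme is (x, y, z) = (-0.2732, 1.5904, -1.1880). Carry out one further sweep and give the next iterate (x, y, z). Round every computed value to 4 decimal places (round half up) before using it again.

One sweep:
  x = (-5 - (-2)·1.5904 - (1.3)·-1.1880) / (4.3) = -0.0639
  y = (11 - (3.1)·-0.0639 - (3)·-1.1880) / (10.1) = 1.4616
  z = (-10 - (-2.7)·-0.0639 - (-1)·1.4616) / (7.7) = -1.1313

(-0.0639, 1.4616, -1.1313)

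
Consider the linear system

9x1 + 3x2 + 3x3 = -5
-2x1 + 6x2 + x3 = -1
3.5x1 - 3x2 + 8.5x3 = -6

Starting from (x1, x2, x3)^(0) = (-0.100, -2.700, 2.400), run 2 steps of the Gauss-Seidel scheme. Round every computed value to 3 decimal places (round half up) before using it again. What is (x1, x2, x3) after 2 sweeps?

(-0.059, -0.058, -0.702)

Iteration 1:
  x1 = (-5 - (3)·-2.700 - (3)·2.400) / (9) = -0.456
  x2 = (-1 - (-2)·-0.456 - (1)·2.400) / (6) = -0.719
  x3 = (-6 - (3.5)·-0.456 - (-3)·-0.719) / (8.5) = -0.772
Iteration 2:
  x1 = (-5 - (3)·-0.719 - (3)·-0.772) / (9) = -0.059
  x2 = (-1 - (-2)·-0.059 - (1)·-0.772) / (6) = -0.058
  x3 = (-6 - (3.5)·-0.059 - (-3)·-0.058) / (8.5) = -0.702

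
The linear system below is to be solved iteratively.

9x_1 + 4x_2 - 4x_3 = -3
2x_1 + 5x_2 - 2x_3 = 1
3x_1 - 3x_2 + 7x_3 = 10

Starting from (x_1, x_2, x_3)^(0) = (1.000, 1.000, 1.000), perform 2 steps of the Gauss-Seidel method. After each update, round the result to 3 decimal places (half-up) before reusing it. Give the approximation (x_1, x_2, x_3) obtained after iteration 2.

Iteration 1:
  x_1 = (-3 - (4)·1.000 - (-4)·1.000) / (9) = -0.333
  x_2 = (1 - (2)·-0.333 - (-2)·1.000) / (5) = 0.733
  x_3 = (10 - (3)·-0.333 - (-3)·0.733) / (7) = 1.885
Iteration 2:
  x_1 = (-3 - (4)·0.733 - (-4)·1.885) / (9) = 0.179
  x_2 = (1 - (2)·0.179 - (-2)·1.885) / (5) = 0.882
  x_3 = (10 - (3)·0.179 - (-3)·0.882) / (7) = 1.730

(0.179, 0.882, 1.730)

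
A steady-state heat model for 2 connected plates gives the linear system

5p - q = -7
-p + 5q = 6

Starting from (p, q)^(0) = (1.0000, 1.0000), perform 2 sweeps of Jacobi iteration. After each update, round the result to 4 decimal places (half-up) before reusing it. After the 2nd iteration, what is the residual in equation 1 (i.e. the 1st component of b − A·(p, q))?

-0.4400

Iteration 1:
  p = (-7 - (-1)·1.0000) / (5) = -1.2000
  q = (6 - (-1)·1.0000) / (5) = 1.4000
Iteration 2:
  p = (-7 - (-1)·1.4000) / (5) = -1.1200
  q = (6 - (-1)·-1.2000) / (5) = 0.9600
Residual b − A·x = (-0.4400, 0.0800)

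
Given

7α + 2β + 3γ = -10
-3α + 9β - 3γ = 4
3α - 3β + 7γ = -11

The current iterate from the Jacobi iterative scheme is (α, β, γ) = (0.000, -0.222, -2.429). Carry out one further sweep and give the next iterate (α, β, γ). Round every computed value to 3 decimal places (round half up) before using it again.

(-0.324, -0.365, -1.667)

One sweep:
  α = (-10 - (2)·-0.222 - (3)·-2.429) / (7) = -0.324
  β = (4 - (-3)·0.000 - (-3)·-2.429) / (9) = -0.365
  γ = (-11 - (3)·0.000 - (-3)·-0.222) / (7) = -1.667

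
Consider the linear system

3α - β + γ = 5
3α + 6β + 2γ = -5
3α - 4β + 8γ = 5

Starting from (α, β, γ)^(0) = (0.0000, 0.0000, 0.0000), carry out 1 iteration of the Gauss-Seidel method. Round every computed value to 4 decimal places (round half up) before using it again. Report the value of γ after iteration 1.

-0.8334

Iteration 1:
  α = (5 - (-1)·0.0000 - (1)·0.0000) / (3) = 1.6667
  β = (-5 - (3)·1.6667 - (2)·0.0000) / (6) = -1.6667
  γ = (5 - (3)·1.6667 - (-4)·-1.6667) / (8) = -0.8334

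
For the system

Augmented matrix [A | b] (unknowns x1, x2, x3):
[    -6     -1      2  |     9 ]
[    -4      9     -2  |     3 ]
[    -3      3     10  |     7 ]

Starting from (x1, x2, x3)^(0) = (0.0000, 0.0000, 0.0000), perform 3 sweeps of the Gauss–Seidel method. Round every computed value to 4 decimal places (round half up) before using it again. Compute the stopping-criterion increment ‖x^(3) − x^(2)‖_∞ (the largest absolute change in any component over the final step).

Iteration 1:
  x1 = (9 - (-1)·0.0000 - (2)·0.0000) / (-6) = -1.5000
  x2 = (3 - (-4)·-1.5000 - (-2)·0.0000) / (9) = -0.3333
  x3 = (7 - (-3)·-1.5000 - (3)·-0.3333) / (10) = 0.3500
Iteration 2:
  x1 = (9 - (-1)·-0.3333 - (2)·0.3500) / (-6) = -1.3278
  x2 = (3 - (-4)·-1.3278 - (-2)·0.3500) / (9) = -0.1790
  x3 = (7 - (-3)·-1.3278 - (3)·-0.1790) / (10) = 0.3554
Iteration 3:
  x1 = (9 - (-1)·-0.1790 - (2)·0.3554) / (-6) = -1.3517
  x2 = (3 - (-4)·-1.3517 - (-2)·0.3554) / (9) = -0.1884
  x3 = (7 - (-3)·-1.3517 - (3)·-0.1884) / (10) = 0.3510
Change: (-0.0239, -0.0094, -0.0044) → max |·| = 0.0239

0.0239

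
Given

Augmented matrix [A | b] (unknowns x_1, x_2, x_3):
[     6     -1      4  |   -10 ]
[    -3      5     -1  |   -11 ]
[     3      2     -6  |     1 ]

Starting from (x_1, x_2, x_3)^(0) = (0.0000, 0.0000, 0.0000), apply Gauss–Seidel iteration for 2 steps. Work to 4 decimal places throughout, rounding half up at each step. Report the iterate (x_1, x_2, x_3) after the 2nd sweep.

(-0.8222, -3.1067, -1.6133)

Iteration 1:
  x_1 = (-10 - (-1)·0.0000 - (4)·0.0000) / (6) = -1.6667
  x_2 = (-11 - (-3)·-1.6667 - (-1)·0.0000) / (5) = -3.2000
  x_3 = (1 - (3)·-1.6667 - (2)·-3.2000) / (-6) = -2.0667
Iteration 2:
  x_1 = (-10 - (-1)·-3.2000 - (4)·-2.0667) / (6) = -0.8222
  x_2 = (-11 - (-3)·-0.8222 - (-1)·-2.0667) / (5) = -3.1067
  x_3 = (1 - (3)·-0.8222 - (2)·-3.1067) / (-6) = -1.6133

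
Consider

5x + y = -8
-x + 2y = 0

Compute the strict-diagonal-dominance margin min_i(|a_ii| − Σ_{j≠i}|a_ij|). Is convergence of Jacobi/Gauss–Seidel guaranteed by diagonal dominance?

1

row 1: |5| − (1) = 4
row 2: |2| − (1) = 1
minimum over rows = 1 → strictly diagonally dominant (convergence guaranteed)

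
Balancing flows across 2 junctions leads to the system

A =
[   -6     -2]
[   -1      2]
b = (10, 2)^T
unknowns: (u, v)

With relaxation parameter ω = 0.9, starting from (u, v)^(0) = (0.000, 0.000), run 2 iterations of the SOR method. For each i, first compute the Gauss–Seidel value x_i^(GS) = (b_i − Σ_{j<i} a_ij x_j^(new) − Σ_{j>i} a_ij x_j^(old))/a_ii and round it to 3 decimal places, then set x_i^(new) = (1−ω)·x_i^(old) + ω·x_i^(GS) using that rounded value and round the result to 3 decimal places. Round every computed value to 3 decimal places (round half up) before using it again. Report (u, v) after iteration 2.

(-1.718, 0.149)

Iteration 1:
  u: GS value = (10 - (-2)·0.000) / (-6) = -1.667;  u ← (1−ω)·0.000 + ω·-1.667 = -1.500
  v: GS value = (2 - (-1)·-1.500) / (2) = 0.250;  v ← (1−ω)·0.000 + ω·0.250 = 0.225
Iteration 2:
  u: GS value = (10 - (-2)·0.225) / (-6) = -1.742;  u ← (1−ω)·-1.500 + ω·-1.742 = -1.718
  v: GS value = (2 - (-1)·-1.718) / (2) = 0.141;  v ← (1−ω)·0.225 + ω·0.141 = 0.149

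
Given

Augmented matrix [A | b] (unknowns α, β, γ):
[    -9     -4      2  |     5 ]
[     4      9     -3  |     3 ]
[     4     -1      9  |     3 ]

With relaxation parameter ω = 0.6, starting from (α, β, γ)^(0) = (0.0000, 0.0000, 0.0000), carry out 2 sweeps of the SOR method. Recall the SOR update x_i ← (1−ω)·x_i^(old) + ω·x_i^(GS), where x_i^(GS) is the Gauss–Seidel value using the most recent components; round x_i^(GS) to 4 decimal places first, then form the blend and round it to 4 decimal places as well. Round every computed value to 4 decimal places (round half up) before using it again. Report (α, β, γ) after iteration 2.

Iteration 1:
  α: GS value = (5 - (-4)·0.0000 - (2)·0.0000) / (-9) = -0.5556;  α ← (1−ω)·0.0000 + ω·-0.5556 = -0.3334
  β: GS value = (3 - (4)·-0.3334 - (-3)·0.0000) / (9) = 0.4815;  β ← (1−ω)·0.0000 + ω·0.4815 = 0.2889
  γ: GS value = (3 - (4)·-0.3334 - (-1)·0.2889) / (9) = 0.5136;  γ ← (1−ω)·0.0000 + ω·0.5136 = 0.3082
Iteration 2:
  α: GS value = (5 - (-4)·0.2889 - (2)·0.3082) / (-9) = -0.6155;  α ← (1−ω)·-0.3334 + ω·-0.6155 = -0.5027
  β: GS value = (3 - (4)·-0.5027 - (-3)·0.3082) / (9) = 0.6595;  β ← (1−ω)·0.2889 + ω·0.6595 = 0.5113
  γ: GS value = (3 - (4)·-0.5027 - (-1)·0.5113) / (9) = 0.6136;  γ ← (1−ω)·0.3082 + ω·0.6136 = 0.4914

(-0.5027, 0.5113, 0.4914)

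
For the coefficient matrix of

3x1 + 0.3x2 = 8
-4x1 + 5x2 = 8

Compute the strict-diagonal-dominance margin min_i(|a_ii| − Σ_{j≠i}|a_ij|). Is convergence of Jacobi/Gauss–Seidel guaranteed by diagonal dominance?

row 1: |3| − (0.3) = 2.7
row 2: |5| − (4) = 1
minimum over rows = 1 → strictly diagonally dominant (convergence guaranteed)

1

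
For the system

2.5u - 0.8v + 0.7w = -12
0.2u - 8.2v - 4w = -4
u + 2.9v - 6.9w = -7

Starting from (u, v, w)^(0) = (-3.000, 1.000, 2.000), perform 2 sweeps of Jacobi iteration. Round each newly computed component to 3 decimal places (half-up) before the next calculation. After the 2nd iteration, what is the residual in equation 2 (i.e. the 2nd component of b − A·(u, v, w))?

Iteration 1:
  u = (-12 - (-0.8)·1.000 - (0.7)·2.000) / (2.5) = -5.040
  v = (-4 - (0.2)·-3.000 - (-4)·2.000) / (-8.2) = -0.561
  w = (-7 - (1)·-3.000 - (2.9)·1.000) / (-6.9) = 1.000
Iteration 2:
  u = (-12 - (-0.8)·-0.561 - (0.7)·1.000) / (2.5) = -5.260
  v = (-4 - (0.2)·-5.040 - (-4)·1.000) / (-8.2) = -0.123
  w = (-7 - (1)·-5.040 - (2.9)·-0.561) / (-6.9) = 0.048
Residual b − A·x = (1.018, -3.765, -1.052)

-3.765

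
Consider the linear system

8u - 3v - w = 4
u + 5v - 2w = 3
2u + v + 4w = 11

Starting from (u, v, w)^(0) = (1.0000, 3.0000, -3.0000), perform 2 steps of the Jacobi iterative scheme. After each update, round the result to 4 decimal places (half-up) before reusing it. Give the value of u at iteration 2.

0.3875

Iteration 1:
  u = (4 - (-3)·3.0000 - (-1)·-3.0000) / (8) = 1.2500
  v = (3 - (1)·1.0000 - (-2)·-3.0000) / (5) = -0.8000
  w = (11 - (2)·1.0000 - (1)·3.0000) / (4) = 1.5000
Iteration 2:
  u = (4 - (-3)·-0.8000 - (-1)·1.5000) / (8) = 0.3875
  v = (3 - (1)·1.2500 - (-2)·1.5000) / (5) = 0.9500
  w = (11 - (2)·1.2500 - (1)·-0.8000) / (4) = 2.3250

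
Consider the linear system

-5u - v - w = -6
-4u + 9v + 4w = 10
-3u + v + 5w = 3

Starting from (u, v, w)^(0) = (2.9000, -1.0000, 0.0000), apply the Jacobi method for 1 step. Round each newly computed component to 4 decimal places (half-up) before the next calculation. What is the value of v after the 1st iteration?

Iteration 1:
  u = (-6 - (-1)·-1.0000 - (-1)·0.0000) / (-5) = 1.4000
  v = (10 - (-4)·2.9000 - (4)·0.0000) / (9) = 2.4000
  w = (3 - (-3)·2.9000 - (1)·-1.0000) / (5) = 2.5400

2.4000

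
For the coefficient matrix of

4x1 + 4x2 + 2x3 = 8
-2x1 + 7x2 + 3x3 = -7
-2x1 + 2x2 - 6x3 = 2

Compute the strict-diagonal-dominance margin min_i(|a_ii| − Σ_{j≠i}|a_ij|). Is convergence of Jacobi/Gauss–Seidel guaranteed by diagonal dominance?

-2

row 1: |4| − (4+2) = -2
row 2: |7| − (2+3) = 2
row 3: |-6| − (2+2) = 2
minimum over rows = -2 → not strictly diagonally dominant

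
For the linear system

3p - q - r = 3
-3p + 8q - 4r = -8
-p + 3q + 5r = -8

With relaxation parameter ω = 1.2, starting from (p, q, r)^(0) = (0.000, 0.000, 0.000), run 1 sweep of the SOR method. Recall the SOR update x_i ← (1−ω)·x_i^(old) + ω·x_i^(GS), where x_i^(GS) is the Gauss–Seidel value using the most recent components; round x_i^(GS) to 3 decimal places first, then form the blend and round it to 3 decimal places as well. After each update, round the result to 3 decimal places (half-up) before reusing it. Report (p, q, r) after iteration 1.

Iteration 1:
  p: GS value = (3 - (-1)·0.000 - (-1)·0.000) / (3) = 1.000;  p ← (1−ω)·0.000 + ω·1.000 = 1.200
  q: GS value = (-8 - (-3)·1.200 - (-4)·0.000) / (8) = -0.550;  q ← (1−ω)·0.000 + ω·-0.550 = -0.660
  r: GS value = (-8 - (-1)·1.200 - (3)·-0.660) / (5) = -0.964;  r ← (1−ω)·0.000 + ω·-0.964 = -1.157

(1.200, -0.660, -1.157)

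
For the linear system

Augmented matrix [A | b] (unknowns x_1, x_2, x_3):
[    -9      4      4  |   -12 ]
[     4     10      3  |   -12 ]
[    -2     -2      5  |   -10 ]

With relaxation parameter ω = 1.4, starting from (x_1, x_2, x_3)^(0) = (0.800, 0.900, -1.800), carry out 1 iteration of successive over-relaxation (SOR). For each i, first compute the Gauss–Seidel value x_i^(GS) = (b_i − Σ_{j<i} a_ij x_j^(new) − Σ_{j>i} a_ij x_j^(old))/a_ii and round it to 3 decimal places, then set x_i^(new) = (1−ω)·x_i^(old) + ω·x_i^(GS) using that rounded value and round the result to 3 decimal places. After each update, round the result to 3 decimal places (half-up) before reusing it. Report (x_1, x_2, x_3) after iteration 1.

Iteration 1:
  x_1: GS value = (-12 - (4)·0.900 - (4)·-1.800) / (-9) = 0.933;  x_1 ← (1−ω)·0.800 + ω·0.933 = 0.986
  x_2: GS value = (-12 - (4)·0.986 - (3)·-1.800) / (10) = -1.054;  x_2 ← (1−ω)·0.900 + ω·-1.054 = -1.836
  x_3: GS value = (-10 - (-2)·0.986 - (-2)·-1.836) / (5) = -2.340;  x_3 ← (1−ω)·-1.800 + ω·-2.340 = -2.556

(0.986, -1.836, -2.556)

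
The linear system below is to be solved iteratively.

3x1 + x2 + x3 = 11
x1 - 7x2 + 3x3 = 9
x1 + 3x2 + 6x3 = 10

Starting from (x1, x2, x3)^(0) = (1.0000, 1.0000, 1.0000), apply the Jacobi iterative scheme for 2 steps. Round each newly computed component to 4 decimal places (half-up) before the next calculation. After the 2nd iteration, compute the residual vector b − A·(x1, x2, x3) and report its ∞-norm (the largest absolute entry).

2.1430

Iteration 1:
  x1 = (11 - (1)·1.0000 - (1)·1.0000) / (3) = 3.0000
  x2 = (9 - (1)·1.0000 - (3)·1.0000) / (-7) = -0.7143
  x3 = (10 - (1)·1.0000 - (3)·1.0000) / (6) = 1.0000
Iteration 2:
  x1 = (11 - (1)·-0.7143 - (1)·1.0000) / (3) = 3.5714
  x2 = (9 - (1)·3.0000 - (3)·1.0000) / (-7) = -0.4286
  x3 = (10 - (1)·3.0000 - (3)·-0.7143) / (6) = 1.5238
Residual b − A·x = (-0.8094, -2.1430, -1.4284); ∞-norm = 2.1430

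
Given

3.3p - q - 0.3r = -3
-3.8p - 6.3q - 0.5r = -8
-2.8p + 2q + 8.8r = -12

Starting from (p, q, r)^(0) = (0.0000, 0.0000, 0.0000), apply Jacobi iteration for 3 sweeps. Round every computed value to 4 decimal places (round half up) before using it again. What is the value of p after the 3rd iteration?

Iteration 1:
  p = (-3 - (-1)·0.0000 - (-0.3)·0.0000) / (3.3) = -0.9091
  q = (-8 - (-3.8)·0.0000 - (-0.5)·0.0000) / (-6.3) = 1.2698
  r = (-12 - (-2.8)·0.0000 - (2)·0.0000) / (8.8) = -1.3636
Iteration 2:
  p = (-3 - (-1)·1.2698 - (-0.3)·-1.3636) / (3.3) = -0.6483
  q = (-8 - (-3.8)·-0.9091 - (-0.5)·-1.3636) / (-6.3) = 1.9264
  r = (-12 - (-2.8)·-0.9091 - (2)·1.2698) / (8.8) = -1.9415
Iteration 3:
  p = (-3 - (-1)·1.9264 - (-0.3)·-1.9415) / (3.3) = -0.5018
  q = (-8 - (-3.8)·-0.6483 - (-0.5)·-1.9415) / (-6.3) = 1.8150
  r = (-12 - (-2.8)·-0.6483 - (2)·1.9264) / (8.8) = -2.0077

-0.5018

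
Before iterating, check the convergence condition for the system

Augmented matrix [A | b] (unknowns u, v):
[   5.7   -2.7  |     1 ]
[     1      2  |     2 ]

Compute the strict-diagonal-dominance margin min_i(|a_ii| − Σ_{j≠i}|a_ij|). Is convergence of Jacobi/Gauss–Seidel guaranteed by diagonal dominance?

row 1: |5.7| − (2.7) = 3
row 2: |2| − (1) = 1
minimum over rows = 1 → strictly diagonally dominant (convergence guaranteed)

1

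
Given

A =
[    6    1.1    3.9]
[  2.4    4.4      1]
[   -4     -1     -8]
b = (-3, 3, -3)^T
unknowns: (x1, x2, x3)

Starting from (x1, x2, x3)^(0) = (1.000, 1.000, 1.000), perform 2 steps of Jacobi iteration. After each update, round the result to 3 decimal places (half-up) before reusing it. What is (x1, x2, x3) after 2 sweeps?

(-0.321, 1.466, 1.053)

Iteration 1:
  x1 = (-3 - (1.1)·1.000 - (3.9)·1.000) / (6) = -1.333
  x2 = (3 - (2.4)·1.000 - (1)·1.000) / (4.4) = -0.091
  x3 = (-3 - (-4)·1.000 - (-1)·1.000) / (-8) = -0.250
Iteration 2:
  x1 = (-3 - (1.1)·-0.091 - (3.9)·-0.250) / (6) = -0.321
  x2 = (3 - (2.4)·-1.333 - (1)·-0.250) / (4.4) = 1.466
  x3 = (-3 - (-4)·-1.333 - (-1)·-0.091) / (-8) = 1.053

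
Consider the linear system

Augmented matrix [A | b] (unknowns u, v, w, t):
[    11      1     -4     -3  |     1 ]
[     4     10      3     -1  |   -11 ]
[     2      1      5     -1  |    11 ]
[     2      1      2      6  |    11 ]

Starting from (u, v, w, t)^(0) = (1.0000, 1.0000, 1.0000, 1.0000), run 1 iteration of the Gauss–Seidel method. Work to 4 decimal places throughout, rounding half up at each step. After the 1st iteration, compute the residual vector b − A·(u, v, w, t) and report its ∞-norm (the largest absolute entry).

8.5643

Iteration 1:
  u = (1 - (1)·1.0000 - (-4)·1.0000 - (-3)·1.0000) / (11) = 0.6364
  v = (-11 - (4)·0.6364 - (3)·1.0000 - (-1)·1.0000) / (10) = -1.5546
  w = (11 - (2)·0.6364 - (1)·-1.5546 - (-1)·1.0000) / (5) = 2.4564
  t = (11 - (2)·0.6364 - (1)·-1.5546 - (2)·2.4564) / (6) = 1.0615
Residual b − A·x = (8.5643, -4.3073, 0.0613, 0.0000); ∞-norm = 8.5643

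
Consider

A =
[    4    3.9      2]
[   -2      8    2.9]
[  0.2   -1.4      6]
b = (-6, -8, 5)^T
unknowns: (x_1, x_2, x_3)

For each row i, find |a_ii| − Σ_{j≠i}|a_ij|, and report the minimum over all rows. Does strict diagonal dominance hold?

-1.9

row 1: |4| − (3.9+2) = -1.9
row 2: |8| − (2+2.9) = 3.1
row 3: |6| − (0.2+1.4) = 4.4
minimum over rows = -1.9 → not strictly diagonally dominant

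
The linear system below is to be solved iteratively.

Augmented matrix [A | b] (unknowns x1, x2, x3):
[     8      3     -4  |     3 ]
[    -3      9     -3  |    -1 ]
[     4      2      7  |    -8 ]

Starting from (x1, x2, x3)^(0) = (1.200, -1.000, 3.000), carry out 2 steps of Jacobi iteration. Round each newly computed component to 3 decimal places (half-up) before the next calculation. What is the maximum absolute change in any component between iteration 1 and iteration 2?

Iteration 1:
  x1 = (3 - (3)·-1.000 - (-4)·3.000) / (8) = 2.250
  x2 = (-1 - (-3)·1.200 - (-3)·3.000) / (9) = 1.289
  x3 = (-8 - (4)·1.200 - (2)·-1.000) / (7) = -1.543
Iteration 2:
  x1 = (3 - (3)·1.289 - (-4)·-1.543) / (8) = -0.880
  x2 = (-1 - (-3)·2.250 - (-3)·-1.543) / (9) = 0.125
  x3 = (-8 - (4)·2.250 - (2)·1.289) / (7) = -2.797
Change: (-3.130, -1.164, -1.254) → max |·| = 3.130

3.130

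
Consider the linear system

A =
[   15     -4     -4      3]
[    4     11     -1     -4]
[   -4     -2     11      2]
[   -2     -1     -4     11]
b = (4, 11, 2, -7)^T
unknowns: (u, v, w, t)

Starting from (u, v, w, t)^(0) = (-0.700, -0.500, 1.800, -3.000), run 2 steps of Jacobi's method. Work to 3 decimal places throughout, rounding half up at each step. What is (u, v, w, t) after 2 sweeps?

(0.487, 0.537, 0.711, -0.247)

Iteration 1:
  u = (4 - (-4)·-0.500 - (-4)·1.800 - (3)·-3.000) / (15) = 1.213
  v = (11 - (4)·-0.700 - (-1)·1.800 - (-4)·-3.000) / (11) = 0.327
  w = (2 - (-4)·-0.700 - (-2)·-0.500 - (2)·-3.000) / (11) = 0.382
  t = (-7 - (-2)·-0.700 - (-1)·-0.500 - (-4)·1.800) / (11) = -0.155
Iteration 2:
  u = (4 - (-4)·0.327 - (-4)·0.382 - (3)·-0.155) / (15) = 0.487
  v = (11 - (4)·1.213 - (-1)·0.382 - (-4)·-0.155) / (11) = 0.537
  w = (2 - (-4)·1.213 - (-2)·0.327 - (2)·-0.155) / (11) = 0.711
  t = (-7 - (-2)·1.213 - (-1)·0.327 - (-4)·0.382) / (11) = -0.247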